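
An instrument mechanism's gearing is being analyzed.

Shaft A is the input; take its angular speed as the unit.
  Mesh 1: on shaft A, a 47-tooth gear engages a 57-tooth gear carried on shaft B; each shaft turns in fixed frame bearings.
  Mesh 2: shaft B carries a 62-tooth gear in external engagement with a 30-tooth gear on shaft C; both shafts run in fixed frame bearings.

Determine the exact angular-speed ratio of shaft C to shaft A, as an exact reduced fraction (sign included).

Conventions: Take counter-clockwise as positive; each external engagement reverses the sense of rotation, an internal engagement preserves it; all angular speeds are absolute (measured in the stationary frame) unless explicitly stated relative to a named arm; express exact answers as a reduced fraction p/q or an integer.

1457/855

class = fixed-axis compound train [2 meshes; 2 ratios multiply, 2 sense flips]
mesh 1 [47T→57T]: running ratio 47/57, sense −
mesh 2 [62T→30T]: running ratio 1457/855, sense +
ω_out/ω_in = 1457/855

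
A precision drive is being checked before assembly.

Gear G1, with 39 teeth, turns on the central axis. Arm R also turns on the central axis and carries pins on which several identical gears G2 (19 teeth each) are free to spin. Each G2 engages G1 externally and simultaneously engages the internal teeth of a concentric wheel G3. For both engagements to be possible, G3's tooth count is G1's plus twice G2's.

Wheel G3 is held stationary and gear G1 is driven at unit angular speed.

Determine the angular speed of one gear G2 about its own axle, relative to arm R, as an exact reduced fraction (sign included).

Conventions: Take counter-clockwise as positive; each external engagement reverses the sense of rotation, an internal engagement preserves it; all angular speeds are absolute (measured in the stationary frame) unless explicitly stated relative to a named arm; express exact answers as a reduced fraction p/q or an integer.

-3003/2204

planetary set (39T centre, 19T on arm, 77T internal) — Willis relation
ring teeth: 39 + 2·19 = 77
39(ω_sun−ω_arm) = −77(ω_ring−ω_arm),  ω_ring = 0, ω_sun = 1
39(1−ω_arm) = −77(0−ω_arm)  ⇒  116·ω_arm = 39  ⇒  ω_arm = 39/116
sun–planet mesh: 39·(1−39/116) = −19·(ω_p−ω_arm)  ⇒  ω_p−ω_arm = -3003/2204
exact speed ratio = -3003/2204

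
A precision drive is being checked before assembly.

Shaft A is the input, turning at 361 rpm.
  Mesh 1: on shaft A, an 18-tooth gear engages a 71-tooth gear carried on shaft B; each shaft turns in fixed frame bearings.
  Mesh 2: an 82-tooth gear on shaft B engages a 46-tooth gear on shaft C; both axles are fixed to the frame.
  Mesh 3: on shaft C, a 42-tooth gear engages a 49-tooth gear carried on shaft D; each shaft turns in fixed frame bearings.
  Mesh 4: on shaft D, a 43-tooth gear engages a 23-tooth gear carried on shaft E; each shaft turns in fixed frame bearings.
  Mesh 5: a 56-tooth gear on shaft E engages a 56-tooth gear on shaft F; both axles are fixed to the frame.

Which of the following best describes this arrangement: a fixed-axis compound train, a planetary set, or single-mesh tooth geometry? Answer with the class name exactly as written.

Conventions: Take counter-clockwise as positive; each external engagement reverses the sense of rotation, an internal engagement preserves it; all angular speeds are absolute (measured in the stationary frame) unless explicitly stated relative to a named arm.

fixed-axis compound train

5-mesh fixed-axis compound train (all bearings frame-fixed)
classification: fixed-axis compound train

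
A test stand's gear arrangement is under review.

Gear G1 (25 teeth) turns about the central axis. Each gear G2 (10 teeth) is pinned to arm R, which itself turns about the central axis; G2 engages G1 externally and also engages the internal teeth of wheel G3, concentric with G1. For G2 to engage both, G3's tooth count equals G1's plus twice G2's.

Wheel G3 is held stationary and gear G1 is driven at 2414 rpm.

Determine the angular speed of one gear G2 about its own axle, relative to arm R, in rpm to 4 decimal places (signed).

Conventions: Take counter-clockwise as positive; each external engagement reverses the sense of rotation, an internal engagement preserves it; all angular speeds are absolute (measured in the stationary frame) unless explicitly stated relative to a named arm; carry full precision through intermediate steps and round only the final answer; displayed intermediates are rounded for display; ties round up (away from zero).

-3879.6429 rpm

planetary set (25T centre, 10T on arm, 45T internal) — Willis relation
normalise by the input: solve with ω_sun = 1, then scale by 2414 rpm
ring teeth: 25 + 2·10 = 45
25(ω_sun−ω_arm) = −45(ω_ring−ω_arm),  ω_ring = 0, ω_sun = 1
25(1−ω_arm) = −45(0−ω_arm)  ⇒  70·ω_arm = 25  ⇒  ω_arm = 5/14
sun–planet mesh: 25·(1−5/14) = −10·(ω_p−ω_arm)  ⇒  ω_p−ω_arm = -45/28
scale: ω_p−ω_arm = -45/28 × 2414 rpm = -3879.6429 rpm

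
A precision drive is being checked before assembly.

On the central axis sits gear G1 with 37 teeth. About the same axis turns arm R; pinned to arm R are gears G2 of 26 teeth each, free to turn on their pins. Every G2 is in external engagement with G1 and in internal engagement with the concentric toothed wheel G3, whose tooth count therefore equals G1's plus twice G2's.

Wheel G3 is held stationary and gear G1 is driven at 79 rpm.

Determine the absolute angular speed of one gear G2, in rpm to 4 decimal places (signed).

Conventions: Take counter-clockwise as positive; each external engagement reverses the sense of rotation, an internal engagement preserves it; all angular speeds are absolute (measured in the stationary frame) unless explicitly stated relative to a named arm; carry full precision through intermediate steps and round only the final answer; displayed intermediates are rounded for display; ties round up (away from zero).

topology: planetary set — G1 37T / G2 26T / G3 89T, arm = carrier (Willis)
normalise by the input: solve with ω_sun = 1, then scale by 79 rpm
ring teeth: 37 + 2·26 = 89
37(ω_sun−ω_arm) = −89(ω_ring−ω_arm),  ω_ring = 0, ω_sun = 1
37(1−ω_arm) = −89(0−ω_arm)  ⇒  126·ω_arm = 37  ⇒  ω_arm = 37/126
sun–planet mesh: 37·(1−37/126) = −26·(ω_p−ω_arm)  ⇒  ω_p−ω_arm = -3293/3276
ω_p = 37/126 − 3293/3276 = -37/52
scale: ω_p = -37/52 × 79 rpm = -56.2115 rpm

-56.2115 rpm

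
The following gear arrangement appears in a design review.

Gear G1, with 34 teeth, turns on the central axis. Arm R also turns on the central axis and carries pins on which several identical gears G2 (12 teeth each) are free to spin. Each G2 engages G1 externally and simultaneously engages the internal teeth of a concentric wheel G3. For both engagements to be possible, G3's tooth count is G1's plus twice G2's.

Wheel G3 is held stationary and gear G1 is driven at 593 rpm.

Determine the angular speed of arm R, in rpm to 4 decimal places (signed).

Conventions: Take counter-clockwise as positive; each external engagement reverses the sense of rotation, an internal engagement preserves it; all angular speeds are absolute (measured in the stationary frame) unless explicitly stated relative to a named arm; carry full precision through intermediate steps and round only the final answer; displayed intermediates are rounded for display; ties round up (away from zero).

+219.1522 rpm

recognized (axles ride arm R): planetary set, 34/12/58 teeth
normalise by the input: solve with ω_sun = 1, then scale by 593 rpm
ring teeth: 34 + 2·12 = 58
34(ω_sun−ω_arm) = −58(ω_ring−ω_arm),  ω_ring = 0, ω_sun = 1
34(1−ω_arm) = −58(0−ω_arm)  ⇒  92·ω_arm = 34  ⇒  ω_arm = 17/46
scale: ω_arm = 17/46 × 593 rpm = +219.1522 rpm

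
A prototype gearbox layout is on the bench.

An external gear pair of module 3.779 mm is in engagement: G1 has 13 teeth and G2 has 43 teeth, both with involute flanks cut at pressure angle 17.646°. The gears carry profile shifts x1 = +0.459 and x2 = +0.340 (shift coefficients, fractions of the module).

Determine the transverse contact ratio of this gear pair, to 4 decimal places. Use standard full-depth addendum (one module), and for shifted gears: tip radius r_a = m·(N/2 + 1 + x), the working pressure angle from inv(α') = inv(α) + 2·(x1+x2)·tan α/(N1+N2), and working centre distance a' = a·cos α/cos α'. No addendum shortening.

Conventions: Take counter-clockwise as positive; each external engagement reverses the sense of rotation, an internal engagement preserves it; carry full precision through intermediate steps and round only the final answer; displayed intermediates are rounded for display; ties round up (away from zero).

single-mesh involute tooth geometry (13T engaging 43T at module 3.779)
base radii: r_b1 = 23.407728, r_b2 = 77.425563
tip radii: r_a1 = 30.077061, r_a2 = 86.312360
inv(α') = inv(17.646°) + 2·(+0.459+0.340)·tan α/(13+43) = 0.01919904  ⇒  α' = 21.69535°
a' = a·cos α / cos α' = 105.8120·cos 17.646°/cos 21.69535° = 108.520612
action lengths: √(r_a1²−r_b1²) = 18.886711, √(r_a2²−r_b2²) = 38.145847
base pitch p_b = π·m·cos α = 11.313469
CR = (18.886711 + 38.145847 − 108.520612·sin 21.69535°)/11.313469 = 1.495173
contact ratio ≈ 1.4952

1.4952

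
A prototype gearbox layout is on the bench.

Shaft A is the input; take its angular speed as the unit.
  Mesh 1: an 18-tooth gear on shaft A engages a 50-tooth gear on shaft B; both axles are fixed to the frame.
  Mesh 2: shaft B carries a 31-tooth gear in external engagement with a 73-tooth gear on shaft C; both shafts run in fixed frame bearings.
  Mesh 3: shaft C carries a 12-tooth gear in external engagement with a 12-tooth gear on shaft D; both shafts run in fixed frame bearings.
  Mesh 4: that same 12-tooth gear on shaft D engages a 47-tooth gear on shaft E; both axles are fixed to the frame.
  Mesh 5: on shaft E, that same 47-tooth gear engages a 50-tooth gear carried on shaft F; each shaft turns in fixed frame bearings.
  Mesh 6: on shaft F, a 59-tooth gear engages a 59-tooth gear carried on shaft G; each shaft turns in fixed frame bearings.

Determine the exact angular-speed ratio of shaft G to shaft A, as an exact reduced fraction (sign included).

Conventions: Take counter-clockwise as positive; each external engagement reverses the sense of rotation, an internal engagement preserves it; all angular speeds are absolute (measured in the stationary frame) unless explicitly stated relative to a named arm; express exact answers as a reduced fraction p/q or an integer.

class = fixed-axis compound train [6 meshes; 6 ratios multiply, 6 sense flips]
mesh 1 [18T→50T]: running ratio 9/25, sense −
mesh 2 [31T→73T]: running ratio 279/1825, sense +
mesh 3 [12T→12T]: running ratio 279/1825, sense −
mesh 4 [12T→47T]: running ratio 3348/85775, sense +
mesh 5 [47T→50T]: running ratio 1674/45625, sense −
mesh 6 [59T→59T]: running ratio 1674/45625, sense +
ω_out/ω_in = 1674/45625

1674/45625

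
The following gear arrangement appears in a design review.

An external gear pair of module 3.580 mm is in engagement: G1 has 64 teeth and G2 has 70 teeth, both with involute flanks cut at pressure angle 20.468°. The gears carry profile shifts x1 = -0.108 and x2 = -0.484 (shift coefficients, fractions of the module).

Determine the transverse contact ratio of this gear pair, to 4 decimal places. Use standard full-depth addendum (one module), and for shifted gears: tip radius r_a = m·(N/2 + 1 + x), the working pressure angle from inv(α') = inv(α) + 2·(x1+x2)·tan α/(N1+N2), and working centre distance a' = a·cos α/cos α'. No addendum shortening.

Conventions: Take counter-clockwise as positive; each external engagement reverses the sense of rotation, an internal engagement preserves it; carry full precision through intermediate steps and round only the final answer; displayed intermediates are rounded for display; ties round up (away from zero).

class = single-mesh tooth geometry [involute pair 64T × 70T, m = 3.580]
base radii: r_b1 = 107.327556, r_b2 = 117.389515
tip radii: r_a1 = 117.753360, r_a2 = 127.147280
inv(α') = inv(20.468°) + 2·(-0.108-0.484)·tan α/(64+70) = 0.01271629  ⇒  α' = 19.00060°
a' = a·cos α / cos α' = 239.8600·cos 20.468°/cos 19.00060° = 237.666272
action lengths: √(r_a1²−r_b1²) = 48.442228, √(r_a2²−r_b2²) = 48.848057
base pitch p_b = π·m·cos α = 10.536858
CR = (48.442228 + 48.848057 − 237.666272·sin 19.00060°)/10.536858 = 1.889688
contact ratio ≈ 1.8897

1.8897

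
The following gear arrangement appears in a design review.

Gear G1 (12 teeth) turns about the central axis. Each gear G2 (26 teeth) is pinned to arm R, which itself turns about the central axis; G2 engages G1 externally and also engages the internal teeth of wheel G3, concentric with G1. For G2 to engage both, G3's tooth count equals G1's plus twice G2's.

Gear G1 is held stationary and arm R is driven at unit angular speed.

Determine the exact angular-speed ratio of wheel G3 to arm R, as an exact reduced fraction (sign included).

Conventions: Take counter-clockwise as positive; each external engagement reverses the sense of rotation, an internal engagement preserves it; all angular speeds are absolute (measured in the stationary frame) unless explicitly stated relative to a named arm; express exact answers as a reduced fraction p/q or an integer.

19/16

planetary set (12T centre, 26T on arm, 64T internal) — Willis relation
ring teeth: 12 + 2·26 = 64
12(ω_sun−ω_arm) = −64(ω_ring−ω_arm),  ω_sun = 0, ω_arm = 1
ω_ring = 1 − (12/64)(0−1) = 19/16
ω_out/ω_in = 19/16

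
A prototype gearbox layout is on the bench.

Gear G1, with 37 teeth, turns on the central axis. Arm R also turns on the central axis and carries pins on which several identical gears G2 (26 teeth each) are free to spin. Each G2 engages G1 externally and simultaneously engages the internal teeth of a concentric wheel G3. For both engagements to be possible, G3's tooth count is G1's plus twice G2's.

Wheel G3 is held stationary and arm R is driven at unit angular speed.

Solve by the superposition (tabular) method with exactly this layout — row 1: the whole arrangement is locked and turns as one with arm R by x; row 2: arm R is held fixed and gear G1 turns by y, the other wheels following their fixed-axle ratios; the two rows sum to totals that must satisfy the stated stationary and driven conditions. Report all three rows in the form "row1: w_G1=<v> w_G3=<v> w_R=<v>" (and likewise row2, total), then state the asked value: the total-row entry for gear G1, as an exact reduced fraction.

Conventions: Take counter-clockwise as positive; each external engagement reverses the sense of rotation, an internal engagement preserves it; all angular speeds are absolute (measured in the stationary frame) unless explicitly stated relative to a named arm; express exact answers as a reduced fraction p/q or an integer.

planetary set (37T centre, 26T on arm, 89T internal) — Willis relation
row 1: whole set turns with the arm by x
row 2 (arm held, sun turns y): ω_ring = −(37/89)·y, ω_arm = 0
boundary: total ω_ring = x − (37/89)·y = 0 and total ω_arm = x = 1  ⇒  y = 89/37, x = 1
row 2 ring = −(37/89)·89/37 = -1
totals (row 1 + row 2): sun 1 + 89/37 = 126/37, ring 1 + (-1) = 0, arm 1 + 0 = 1
asked cell (total, sun) = 126/37

row1: w_G1=1 w_G3=1 w_R=1
row2: w_G1=89/37 w_G3=-1 w_R=0
total: w_G1=126/37 w_G3=0 w_R=1
asked value: 126/37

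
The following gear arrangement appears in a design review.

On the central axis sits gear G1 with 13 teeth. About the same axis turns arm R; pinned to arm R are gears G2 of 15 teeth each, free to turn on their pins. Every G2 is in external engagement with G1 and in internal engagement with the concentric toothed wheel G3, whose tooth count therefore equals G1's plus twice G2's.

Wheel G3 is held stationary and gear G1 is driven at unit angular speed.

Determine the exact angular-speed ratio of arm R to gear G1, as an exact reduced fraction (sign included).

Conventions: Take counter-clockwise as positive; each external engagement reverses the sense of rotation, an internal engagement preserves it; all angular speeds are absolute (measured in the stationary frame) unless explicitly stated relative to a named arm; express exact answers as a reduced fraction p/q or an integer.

planetary set (13T centre, 15T on arm, 43T internal) — Willis relation
ring teeth: 13 + 2·15 = 43
13(ω_sun−ω_arm) = −43(ω_ring−ω_arm),  ω_ring = 0, ω_sun = 1
13(1−ω_arm) = −43(0−ω_arm)  ⇒  56·ω_arm = 13  ⇒  ω_arm = 13/56
ω_out/ω_in = 13/56

13/56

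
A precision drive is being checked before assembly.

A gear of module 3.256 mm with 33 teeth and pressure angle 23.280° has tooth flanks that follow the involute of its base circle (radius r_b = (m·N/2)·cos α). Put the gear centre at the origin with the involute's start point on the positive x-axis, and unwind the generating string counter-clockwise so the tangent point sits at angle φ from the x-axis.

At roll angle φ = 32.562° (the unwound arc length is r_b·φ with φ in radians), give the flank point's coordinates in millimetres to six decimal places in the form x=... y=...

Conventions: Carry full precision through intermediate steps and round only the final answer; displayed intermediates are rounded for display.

x=56.687537 y=2.923070

topology: single-mesh involute geometry — m = 3.256, N = 33
pitch radius r_p = m·N/2 = 3.256·33/2 = 53.724000
base radius r_b = r_p·cos α = 53.724000·cos 23.280° = 49.350028
roll angle φ = 32.562° = 0.56831411 rad
x = r_b·(cos φ + φ·sin φ) = 56.687537
y = r_b·(sin φ − φ·cos φ) = 2.923070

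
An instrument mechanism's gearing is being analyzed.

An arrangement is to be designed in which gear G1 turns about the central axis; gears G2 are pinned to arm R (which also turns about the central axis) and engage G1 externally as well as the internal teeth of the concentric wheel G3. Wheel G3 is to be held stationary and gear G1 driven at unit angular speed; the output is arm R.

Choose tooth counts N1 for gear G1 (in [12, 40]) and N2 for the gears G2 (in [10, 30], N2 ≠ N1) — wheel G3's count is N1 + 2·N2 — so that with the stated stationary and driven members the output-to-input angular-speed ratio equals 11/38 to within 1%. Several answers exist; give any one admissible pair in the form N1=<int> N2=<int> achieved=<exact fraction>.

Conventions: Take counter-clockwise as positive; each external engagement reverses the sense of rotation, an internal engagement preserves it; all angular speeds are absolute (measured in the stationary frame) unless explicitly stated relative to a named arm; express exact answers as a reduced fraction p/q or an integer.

N1=22 N2=16 achieved=11/38

class = planetary set [ratio 11/38 wanted; Willis about the carrier]
Willis with ω_ring = 0: ω_arm/ω_sun = N1/(N1+N3); set equal to 11/38  ⇒  N3/N1 = 1/(11/38) − 1 = 27/11
N3 = N1 + 2·N2  ⇒  N2/N1 = (N3/N1 − 1)/2 = (27/11 − 1)/2 = 8/11
smallest multiple with N1 ≥ 12 and N2 ≥ 10: k = 2  ⇒  N1 = 2·11 = 22, N2 = 2·8 = 16 (N1 ≤ 40, N2 ≤ 30, N2 ≠ N1 ✓), N3 = 22 + 2·16 = 54
check: N1/(N1+N3) with N1 = 22, N3 = 54 gives 11/38; |achieved − target| = 0 ≤ 11/3800 ✓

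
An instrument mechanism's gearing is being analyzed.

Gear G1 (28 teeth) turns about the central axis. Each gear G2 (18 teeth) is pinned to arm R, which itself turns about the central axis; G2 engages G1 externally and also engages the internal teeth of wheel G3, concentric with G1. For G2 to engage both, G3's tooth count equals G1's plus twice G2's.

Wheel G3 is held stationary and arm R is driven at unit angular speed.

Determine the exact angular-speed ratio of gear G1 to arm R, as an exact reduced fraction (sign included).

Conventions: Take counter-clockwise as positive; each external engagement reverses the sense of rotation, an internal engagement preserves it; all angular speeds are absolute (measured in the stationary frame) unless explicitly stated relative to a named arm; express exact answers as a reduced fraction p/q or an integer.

23/7

recognized (axles ride arm R): planetary set, 28/18/64 teeth
ring teeth: 28 + 2·18 = 64
28(ω_sun−ω_arm) = −64(ω_ring−ω_arm),  ω_ring = 0, ω_arm = 1
ω_sun = 1 − (64/28)(0−1) = 23/7
ω_out/ω_in = 23/7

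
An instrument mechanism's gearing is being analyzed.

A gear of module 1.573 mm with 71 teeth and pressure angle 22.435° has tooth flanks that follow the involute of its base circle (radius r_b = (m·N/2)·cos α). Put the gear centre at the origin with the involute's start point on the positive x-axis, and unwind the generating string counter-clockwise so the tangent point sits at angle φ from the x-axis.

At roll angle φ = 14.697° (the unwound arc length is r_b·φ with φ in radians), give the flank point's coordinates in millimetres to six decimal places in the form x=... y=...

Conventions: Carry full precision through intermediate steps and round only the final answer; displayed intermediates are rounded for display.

single-mesh involute tooth geometry (71T wheel at module 1.573)
pitch radius r_p = m·N/2 = 1.573·71/2 = 55.841500
base radius r_b = r_p·cos α = 55.841500·cos 22.435° = 51.615029
roll angle φ = 14.697° = 0.25651104 rad
x = r_b·(cos φ + φ·sin φ) = 53.285279
y = r_b·(sin φ − φ·cos φ) = 0.288478

x=53.285279 y=0.288478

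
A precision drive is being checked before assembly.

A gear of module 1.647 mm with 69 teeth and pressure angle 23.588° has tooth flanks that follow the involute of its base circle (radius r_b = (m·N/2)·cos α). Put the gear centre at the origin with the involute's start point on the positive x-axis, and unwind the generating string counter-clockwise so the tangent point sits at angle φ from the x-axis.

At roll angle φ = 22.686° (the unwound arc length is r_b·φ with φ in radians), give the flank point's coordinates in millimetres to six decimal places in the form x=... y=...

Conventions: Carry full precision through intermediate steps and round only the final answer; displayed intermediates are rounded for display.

x=55.997156 y=1.060671

class = single-mesh tooth geometry [base-circle involute, m = 1.647, 69T]
pitch radius r_p = m·N/2 = 1.647·69/2 = 56.821500
base radius r_b = r_p·cos α = 56.821500·cos 23.588° = 52.073868
roll angle φ = 22.686° = 0.39594539 rad
x = r_b·(cos φ + φ·sin φ) = 55.997156
y = r_b·(sin φ − φ·cos φ) = 1.060671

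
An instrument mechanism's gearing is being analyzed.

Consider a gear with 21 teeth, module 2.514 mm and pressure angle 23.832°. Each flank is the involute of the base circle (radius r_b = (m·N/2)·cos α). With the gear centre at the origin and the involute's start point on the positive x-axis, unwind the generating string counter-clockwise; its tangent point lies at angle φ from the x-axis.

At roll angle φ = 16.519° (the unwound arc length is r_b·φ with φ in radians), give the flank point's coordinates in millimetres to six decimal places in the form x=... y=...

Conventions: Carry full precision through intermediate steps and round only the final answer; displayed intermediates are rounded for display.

x=25.129035 y=0.191292

single-mesh involute tooth geometry (21T wheel at module 2.514)
pitch radius r_p = m·N/2 = 2.514·21/2 = 26.397000
base radius r_b = r_p·cos α = 26.397000·cos 23.832° = 24.146237
roll angle φ = 16.519° = 0.28831094 rad
x = r_b·(cos φ + φ·sin φ) = 25.129035
y = r_b·(sin φ − φ·cos φ) = 0.191292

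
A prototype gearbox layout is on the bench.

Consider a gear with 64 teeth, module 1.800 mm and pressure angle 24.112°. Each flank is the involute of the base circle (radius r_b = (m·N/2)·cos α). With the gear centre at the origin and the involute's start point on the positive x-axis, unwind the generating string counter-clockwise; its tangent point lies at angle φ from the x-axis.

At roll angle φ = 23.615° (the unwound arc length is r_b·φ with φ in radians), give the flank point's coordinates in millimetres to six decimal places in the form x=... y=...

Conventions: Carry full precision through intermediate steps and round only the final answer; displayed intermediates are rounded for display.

x=56.852001 y=1.206293

single-mesh involute tooth geometry (64T wheel at module 1.800)
pitch radius r_p = m·N/2 = 1.800·64/2 = 57.600000
base radius r_b = r_p·cos α = 57.600000·cos 24.112° = 52.574321
roll angle φ = 23.615° = 0.41215950 rad
x = r_b·(cos φ + φ·sin φ) = 56.852001
y = r_b·(sin φ − φ·cos φ) = 1.206293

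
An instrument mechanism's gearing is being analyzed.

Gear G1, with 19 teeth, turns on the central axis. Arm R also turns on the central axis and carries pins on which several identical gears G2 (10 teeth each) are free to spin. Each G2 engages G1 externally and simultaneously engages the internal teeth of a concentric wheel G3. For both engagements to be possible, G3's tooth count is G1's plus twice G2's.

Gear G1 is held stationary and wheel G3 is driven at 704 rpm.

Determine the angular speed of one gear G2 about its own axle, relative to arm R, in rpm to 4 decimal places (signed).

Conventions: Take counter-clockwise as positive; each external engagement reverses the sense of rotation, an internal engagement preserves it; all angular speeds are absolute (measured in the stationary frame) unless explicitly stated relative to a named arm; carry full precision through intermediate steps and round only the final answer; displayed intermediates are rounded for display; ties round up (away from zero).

+899.4207 rpm

class = planetary set [G3 = 19+2·10 = 39; Willis about the carrier]
normalise by the input: solve with ω_ring = 1, then scale by 704 rpm
ring teeth: 19 + 2·10 = 39
19(ω_sun−ω_arm) = −39(ω_ring−ω_arm),  ω_sun = 0, ω_ring = 1
19(0−ω_arm) = −39(1−ω_arm)  ⇒  58·ω_arm = 39  ⇒  ω_arm = 39/58
sun–planet mesh: 19·(0−39/58) = −10·(ω_p−ω_arm)  ⇒  ω_p−ω_arm = 741/580
scale: ω_p−ω_arm = 741/580 × 704 rpm = +899.4207 rpm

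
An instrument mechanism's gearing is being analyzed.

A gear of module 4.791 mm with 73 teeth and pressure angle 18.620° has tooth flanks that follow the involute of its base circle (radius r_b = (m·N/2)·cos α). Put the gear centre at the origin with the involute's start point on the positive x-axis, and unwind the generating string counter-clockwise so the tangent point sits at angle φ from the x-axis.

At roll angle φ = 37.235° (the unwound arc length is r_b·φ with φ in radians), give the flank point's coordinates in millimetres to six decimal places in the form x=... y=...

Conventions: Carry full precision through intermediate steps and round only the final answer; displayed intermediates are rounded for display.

x=197.103479 y=14.530524

recognized (one wheel, involute flank): single-mesh tooth geometry, m = 4.791, N = 73
pitch radius r_p = m·N/2 = 4.791·73/2 = 174.871500
base radius r_b = r_p·cos α = 174.871500·cos 18.620° = 165.718204
roll angle φ = 37.235° = 0.64987335 rad
x = r_b·(cos φ + φ·sin φ) = 197.103479
y = r_b·(sin φ − φ·cos φ) = 14.530524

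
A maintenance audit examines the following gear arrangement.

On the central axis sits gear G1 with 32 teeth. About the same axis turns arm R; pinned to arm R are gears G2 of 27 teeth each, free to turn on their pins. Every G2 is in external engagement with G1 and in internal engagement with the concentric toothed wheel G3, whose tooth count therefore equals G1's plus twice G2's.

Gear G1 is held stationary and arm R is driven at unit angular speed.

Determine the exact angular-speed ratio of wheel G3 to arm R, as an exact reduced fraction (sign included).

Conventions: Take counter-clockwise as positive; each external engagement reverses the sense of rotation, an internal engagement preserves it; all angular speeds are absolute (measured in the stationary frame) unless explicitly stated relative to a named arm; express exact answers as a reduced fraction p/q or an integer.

class = planetary set [G3 = 32+2·27 = 86; Willis about the carrier]
ring teeth: 32 + 2·27 = 86
32(ω_sun−ω_arm) = −86(ω_ring−ω_arm),  ω_sun = 0, ω_arm = 1
ω_ring = 1 − (32/86)(0−1) = 59/43
ω_out/ω_in = 59/43

59/43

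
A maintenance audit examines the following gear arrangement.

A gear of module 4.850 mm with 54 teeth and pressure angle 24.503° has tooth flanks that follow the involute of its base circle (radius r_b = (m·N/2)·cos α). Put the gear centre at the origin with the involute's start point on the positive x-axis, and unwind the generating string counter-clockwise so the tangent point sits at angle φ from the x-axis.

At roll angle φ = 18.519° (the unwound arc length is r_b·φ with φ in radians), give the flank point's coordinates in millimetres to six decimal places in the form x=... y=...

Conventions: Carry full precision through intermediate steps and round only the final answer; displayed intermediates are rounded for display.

x=125.219087 y=1.327204

class = single-mesh tooth geometry [base-circle involute, m = 4.850, 54T]
pitch radius r_p = m·N/2 = 4.850·54/2 = 130.950000
base radius r_b = r_p·cos α = 130.950000·cos 24.503° = 119.156585
roll angle φ = 18.519° = 0.32321752 rad
x = r_b·(cos φ + φ·sin φ) = 125.219087
y = r_b·(sin φ − φ·cos φ) = 1.327204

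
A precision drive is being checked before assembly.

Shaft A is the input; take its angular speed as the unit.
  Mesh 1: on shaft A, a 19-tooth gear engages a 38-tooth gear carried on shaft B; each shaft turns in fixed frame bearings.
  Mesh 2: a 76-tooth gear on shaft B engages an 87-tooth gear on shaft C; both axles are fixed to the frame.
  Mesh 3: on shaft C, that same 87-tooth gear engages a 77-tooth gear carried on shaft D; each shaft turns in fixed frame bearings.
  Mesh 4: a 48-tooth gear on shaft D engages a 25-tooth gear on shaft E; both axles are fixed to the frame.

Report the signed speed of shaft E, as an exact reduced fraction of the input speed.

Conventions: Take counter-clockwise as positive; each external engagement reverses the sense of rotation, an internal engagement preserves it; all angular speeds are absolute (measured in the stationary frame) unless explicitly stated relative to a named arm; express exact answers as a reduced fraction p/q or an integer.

1824/1925

4-mesh fixed-axis compound train (all bearings frame-fixed)
mesh 1 [19T→38T]: |ω|/ω_in = 1×19/38 = 1/2, sense flips to −
mesh 2 [76T→87T]: |ω|/ω_in = (1/2)×76/87 = 38/87, sense flips to +
mesh 3 [87T→77T]: |ω|/ω_in = (38/87)×87/77 = 38/77, sense flips to −
mesh 4 [48T→25T]: |ω|/ω_in = (38/77)×48/25 = 1824/1925, sense flips to +
signed output speed (× input speed) = 1824/1925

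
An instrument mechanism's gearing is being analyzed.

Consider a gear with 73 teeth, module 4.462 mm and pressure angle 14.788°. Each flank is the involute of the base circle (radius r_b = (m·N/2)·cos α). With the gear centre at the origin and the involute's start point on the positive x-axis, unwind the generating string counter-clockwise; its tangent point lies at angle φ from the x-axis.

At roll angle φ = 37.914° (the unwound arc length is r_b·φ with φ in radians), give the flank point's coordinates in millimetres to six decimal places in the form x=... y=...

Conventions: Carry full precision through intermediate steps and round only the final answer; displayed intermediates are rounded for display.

x=188.261250 y=14.553448

class = single-mesh tooth geometry [base-circle involute, m = 4.462, 73T]
pitch radius r_p = m·N/2 = 4.462·73/2 = 162.863000
base radius r_b = r_p·cos α = 162.863000·cos 14.788° = 157.468467
roll angle φ = 37.914° = 0.66172413 rad
x = r_b·(cos φ + φ·sin φ) = 188.261250
y = r_b·(sin φ − φ·cos φ) = 14.553448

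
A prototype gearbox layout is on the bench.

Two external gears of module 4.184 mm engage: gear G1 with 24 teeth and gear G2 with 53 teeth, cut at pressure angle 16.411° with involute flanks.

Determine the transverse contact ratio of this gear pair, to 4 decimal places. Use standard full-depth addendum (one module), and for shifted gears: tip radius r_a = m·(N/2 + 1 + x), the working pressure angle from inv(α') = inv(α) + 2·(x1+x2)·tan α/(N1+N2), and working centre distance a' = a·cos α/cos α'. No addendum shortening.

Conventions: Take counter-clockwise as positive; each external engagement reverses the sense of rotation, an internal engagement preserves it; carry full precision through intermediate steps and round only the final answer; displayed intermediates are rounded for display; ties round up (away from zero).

1.8763

recognized (one external pair, fixed centres): single-mesh tooth geometry, m = 4.184, N1 = 24, N2 = 53
base radii: r_b1 = 48.162514, r_b2 = 106.358884
tip radii: r_a1 = 54.392000, r_a2 = 115.060000
no profile shift: α' = α, a' = a
action lengths: √(r_a1²−r_b1²) = 25.275719, √(r_a2²−r_b2²) = 43.892953
base pitch p_b = π·m·cos α = 12.608917
CR = (25.275719 + 43.892953 − 161.084000·sin 16.41100°)/12.608917 = 1.876316
contact ratio ≈ 1.8763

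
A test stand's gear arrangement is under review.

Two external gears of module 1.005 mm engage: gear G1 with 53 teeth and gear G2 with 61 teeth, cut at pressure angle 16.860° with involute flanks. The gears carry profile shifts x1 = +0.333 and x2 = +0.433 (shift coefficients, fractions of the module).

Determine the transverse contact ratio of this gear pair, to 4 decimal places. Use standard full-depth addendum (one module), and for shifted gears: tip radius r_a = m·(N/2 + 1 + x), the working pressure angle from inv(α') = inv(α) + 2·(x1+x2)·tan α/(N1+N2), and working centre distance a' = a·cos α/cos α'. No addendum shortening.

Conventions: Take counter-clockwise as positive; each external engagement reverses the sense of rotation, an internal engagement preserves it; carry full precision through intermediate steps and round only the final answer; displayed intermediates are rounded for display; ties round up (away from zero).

1.8476

recognized (one external pair, fixed centres): single-mesh tooth geometry, m = 1.005, N1 = 53, N2 = 61
base radii: r_b1 = 25.487737, r_b2 = 29.334942
tip radii: r_a1 = 27.972165, r_a2 = 32.092665
inv(α') = inv(16.860°) + 2·(+0.333+0.433)·tan α/(53+61) = 0.01287102  ⇒  α' = 19.07505°
a' = a·cos α / cos α' = 57.2850·cos 16.860°/cos 19.07505° = 58.007811
action lengths: √(r_a1²−r_b1²) = 11.524639, √(r_a2²−r_b2²) = 13.015388
base pitch p_b = π·m·cos α = 3.021588
CR = (11.524639 + 13.015388 − 58.007811·sin 19.07505°)/3.021588 = 1.847606
contact ratio ≈ 1.8476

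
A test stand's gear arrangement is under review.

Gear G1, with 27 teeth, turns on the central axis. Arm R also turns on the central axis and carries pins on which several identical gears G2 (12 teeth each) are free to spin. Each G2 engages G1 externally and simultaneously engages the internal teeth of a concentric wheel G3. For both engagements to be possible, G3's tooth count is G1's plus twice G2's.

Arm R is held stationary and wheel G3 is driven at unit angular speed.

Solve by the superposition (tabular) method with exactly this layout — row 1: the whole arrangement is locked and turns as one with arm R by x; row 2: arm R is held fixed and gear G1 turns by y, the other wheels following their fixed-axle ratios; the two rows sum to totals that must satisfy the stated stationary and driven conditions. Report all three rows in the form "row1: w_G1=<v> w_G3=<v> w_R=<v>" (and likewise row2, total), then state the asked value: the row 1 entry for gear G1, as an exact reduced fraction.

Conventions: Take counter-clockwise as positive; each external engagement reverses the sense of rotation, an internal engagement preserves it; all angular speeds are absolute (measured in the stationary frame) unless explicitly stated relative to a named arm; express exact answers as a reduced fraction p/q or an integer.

topology: planetary set — G1 27T / G2 12T / G3 51T, arm = carrier (Willis)
superposition row 1 [locked train]: every member turns x
row 2 — arm fixed, fixed-axis ratios: sun y, ring −(27/51)·y, arm 0
boundary: total ω_arm = x = 0 and total ω_ring = x − (27/51)·y = 1  ⇒  y = -17/9, x = 0
row 2 ring = −(27/51)·(-17/9) = 1
totals (row 1 + row 2): sun 0 + (-17/9) = -17/9, ring 0 + 1 = 1, arm 0 + 0 = 0
asked cell (row1, sun) = 0

row1: w_G1=0 w_G3=0 w_R=0
row2: w_G1=-17/9 w_G3=1 w_R=0
total: w_G1=-17/9 w_G3=1 w_R=0
asked value: 0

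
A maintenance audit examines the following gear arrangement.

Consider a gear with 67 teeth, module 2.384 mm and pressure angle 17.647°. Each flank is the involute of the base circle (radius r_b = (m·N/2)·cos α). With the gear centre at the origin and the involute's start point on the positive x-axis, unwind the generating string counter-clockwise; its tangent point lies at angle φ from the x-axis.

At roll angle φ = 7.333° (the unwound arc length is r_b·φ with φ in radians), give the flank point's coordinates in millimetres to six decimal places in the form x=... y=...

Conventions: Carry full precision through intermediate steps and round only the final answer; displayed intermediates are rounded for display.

recognized (one wheel, involute flank): single-mesh tooth geometry, m = 2.384, N = 67
pitch radius r_p = m·N/2 = 2.384·67/2 = 79.864000
base radius r_b = r_p·cos α = 79.864000·cos 17.647° = 76.105785
roll angle φ = 7.333° = 0.12798499 rad
x = r_b·(cos φ + φ·sin φ) = 76.726547
y = r_b·(sin φ − φ·cos φ) = 0.053096

x=76.726547 y=0.053096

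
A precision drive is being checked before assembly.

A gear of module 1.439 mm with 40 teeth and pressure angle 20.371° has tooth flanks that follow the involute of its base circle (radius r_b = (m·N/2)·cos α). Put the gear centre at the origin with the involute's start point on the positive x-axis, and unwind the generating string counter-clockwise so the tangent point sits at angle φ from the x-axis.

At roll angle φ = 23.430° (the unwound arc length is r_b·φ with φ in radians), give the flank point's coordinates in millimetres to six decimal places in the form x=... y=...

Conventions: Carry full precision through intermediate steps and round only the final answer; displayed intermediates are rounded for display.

x=29.142473 y=0.604770

recognized (one wheel, involute flank): single-mesh tooth geometry, m = 1.439, N = 40
pitch radius r_p = m·N/2 = 1.439·40/2 = 28.780000
base radius r_b = r_p·cos α = 28.780000·cos 20.371° = 26.980050
roll angle φ = 23.430° = 0.40893064 rad
x = r_b·(cos φ + φ·sin φ) = 29.142473
y = r_b·(sin φ − φ·cos φ) = 0.604770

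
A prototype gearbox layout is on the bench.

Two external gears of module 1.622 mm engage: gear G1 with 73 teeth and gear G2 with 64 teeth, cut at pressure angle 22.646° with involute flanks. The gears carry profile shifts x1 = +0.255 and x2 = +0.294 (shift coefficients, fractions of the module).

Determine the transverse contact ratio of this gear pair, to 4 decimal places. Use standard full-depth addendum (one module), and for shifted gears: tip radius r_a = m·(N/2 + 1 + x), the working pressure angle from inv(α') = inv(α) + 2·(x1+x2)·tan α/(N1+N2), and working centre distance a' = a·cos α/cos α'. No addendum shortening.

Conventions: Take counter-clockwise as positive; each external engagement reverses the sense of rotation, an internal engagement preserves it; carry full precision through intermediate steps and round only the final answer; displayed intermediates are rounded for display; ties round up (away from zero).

topology: single-mesh involute geometry — m = 1.622, 73T/64T pair
base radii: r_b1 = 54.638531, r_b2 = 47.902274
tip radii: r_a1 = 61.238610, r_a2 = 54.002868
inv(α') = inv(22.646°) + 2·(+0.255+0.294)·tan α/(73+64) = 0.02529855  ⇒  α' = 23.69175°
a' = a·cos α / cos α' = 111.1070·cos 22.646°/cos 23.69175° = 111.978284
action lengths: √(r_a1²−r_b1²) = 27.654987, √(r_a2²−r_b2²) = 24.933550
base pitch p_b = π·m·cos α = 4.702795
CR = (27.654987 + 24.933550 − 111.978284·sin 23.69175°)/4.702795 = 1.614758
contact ratio ≈ 1.6148

1.6148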